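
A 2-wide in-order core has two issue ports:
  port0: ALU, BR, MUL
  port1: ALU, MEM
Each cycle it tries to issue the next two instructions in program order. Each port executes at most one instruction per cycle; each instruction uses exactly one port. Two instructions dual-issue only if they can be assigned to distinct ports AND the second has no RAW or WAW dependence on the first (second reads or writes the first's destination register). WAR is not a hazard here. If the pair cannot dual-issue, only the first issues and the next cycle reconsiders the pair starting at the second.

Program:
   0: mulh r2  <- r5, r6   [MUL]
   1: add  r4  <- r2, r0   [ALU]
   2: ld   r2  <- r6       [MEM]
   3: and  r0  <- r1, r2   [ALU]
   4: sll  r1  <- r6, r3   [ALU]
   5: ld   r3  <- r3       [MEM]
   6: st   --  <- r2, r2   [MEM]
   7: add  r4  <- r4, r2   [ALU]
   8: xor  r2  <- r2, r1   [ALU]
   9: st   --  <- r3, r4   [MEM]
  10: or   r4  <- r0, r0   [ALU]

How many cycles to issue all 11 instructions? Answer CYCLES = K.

#0 head=0: mulh.MUL i0 RAW r2
#1 head=1: add.ALU;ld.MEM i1&i2 2-wide
#2 head=3: and.ALU;sll.ALU i3&i4 2-wide
#3 head=5: ld.MEM i5 no-port MEM/MEM
#4 head=6: st.MEM;add.ALU i6&i7 2-wide
#5 head=8: xor.ALU;st.MEM i8&i9 2-wide
#6 head=10: or.ALU i10 tail

CYCLES = 7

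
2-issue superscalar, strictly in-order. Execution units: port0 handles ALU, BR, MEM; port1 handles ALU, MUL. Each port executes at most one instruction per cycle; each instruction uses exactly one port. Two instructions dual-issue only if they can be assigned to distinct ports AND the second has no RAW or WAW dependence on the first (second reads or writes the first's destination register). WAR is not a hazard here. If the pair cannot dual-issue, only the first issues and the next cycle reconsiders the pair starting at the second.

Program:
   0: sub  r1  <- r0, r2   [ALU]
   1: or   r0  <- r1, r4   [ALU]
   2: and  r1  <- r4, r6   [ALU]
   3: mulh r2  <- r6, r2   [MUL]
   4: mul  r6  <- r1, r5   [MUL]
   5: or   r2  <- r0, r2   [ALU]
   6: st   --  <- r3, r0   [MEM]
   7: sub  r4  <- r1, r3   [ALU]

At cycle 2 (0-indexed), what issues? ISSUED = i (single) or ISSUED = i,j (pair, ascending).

ISSUED = 3

[0] i0  sub  -- RAW r1
[1] i1/i2  or;and  -- dual
[2] i3  mulh  -- no-port MUL/MUL
[3] i4/i5  mul;or  -- dual
[4] i6/i7  st;sub  -- dual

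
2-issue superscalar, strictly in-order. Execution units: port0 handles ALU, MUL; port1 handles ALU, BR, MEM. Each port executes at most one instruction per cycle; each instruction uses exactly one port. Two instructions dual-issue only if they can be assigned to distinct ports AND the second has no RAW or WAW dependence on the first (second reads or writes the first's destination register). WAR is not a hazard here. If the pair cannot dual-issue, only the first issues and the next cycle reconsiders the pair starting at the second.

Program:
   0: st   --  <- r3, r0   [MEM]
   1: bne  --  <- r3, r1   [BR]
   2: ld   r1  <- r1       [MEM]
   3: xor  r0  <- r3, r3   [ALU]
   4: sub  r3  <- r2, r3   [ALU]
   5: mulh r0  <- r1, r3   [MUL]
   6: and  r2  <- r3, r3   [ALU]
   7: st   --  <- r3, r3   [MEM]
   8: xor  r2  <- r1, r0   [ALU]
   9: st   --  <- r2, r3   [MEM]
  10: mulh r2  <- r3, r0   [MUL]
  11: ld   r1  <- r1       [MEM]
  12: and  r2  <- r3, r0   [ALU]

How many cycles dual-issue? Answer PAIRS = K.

0. st @i0  | no-port MEM/BR
1. bne @i1  | no-port BR/MEM
2. ld/xor @i2,i3  | pair
3. sub @i4  | RAW r3
4. mulh/and @i5,i6  | pair
5. st/xor @i7,i8  | pair
6. st/mulh @i9,i10  | pair
7. ld/and @i11,i12  | pair

PAIRS = 5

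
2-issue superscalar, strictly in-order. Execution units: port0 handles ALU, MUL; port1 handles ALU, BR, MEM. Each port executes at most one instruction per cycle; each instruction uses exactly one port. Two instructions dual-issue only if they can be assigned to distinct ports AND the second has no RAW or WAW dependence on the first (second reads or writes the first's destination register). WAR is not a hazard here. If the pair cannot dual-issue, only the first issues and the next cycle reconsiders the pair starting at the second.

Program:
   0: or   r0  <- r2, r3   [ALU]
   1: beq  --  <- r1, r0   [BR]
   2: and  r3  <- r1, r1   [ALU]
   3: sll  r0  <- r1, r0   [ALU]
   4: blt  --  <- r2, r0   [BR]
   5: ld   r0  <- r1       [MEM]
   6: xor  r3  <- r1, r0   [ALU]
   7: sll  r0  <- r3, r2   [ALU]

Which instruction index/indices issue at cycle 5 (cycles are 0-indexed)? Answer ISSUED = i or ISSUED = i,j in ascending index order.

ISSUED = 6

#0 head=0: or.ALU i0 RAW r0
#1 head=1: beq.BR;and.ALU i1&i2 pair
#2 head=3: sll.ALU i3 RAW r0
#3 head=4: blt.BR i4 no-port BR/MEM
#4 head=5: ld.MEM i5 RAW r0
#5 head=6: xor.ALU i6 RAW r3
#6 head=7: sll.ALU i7 tail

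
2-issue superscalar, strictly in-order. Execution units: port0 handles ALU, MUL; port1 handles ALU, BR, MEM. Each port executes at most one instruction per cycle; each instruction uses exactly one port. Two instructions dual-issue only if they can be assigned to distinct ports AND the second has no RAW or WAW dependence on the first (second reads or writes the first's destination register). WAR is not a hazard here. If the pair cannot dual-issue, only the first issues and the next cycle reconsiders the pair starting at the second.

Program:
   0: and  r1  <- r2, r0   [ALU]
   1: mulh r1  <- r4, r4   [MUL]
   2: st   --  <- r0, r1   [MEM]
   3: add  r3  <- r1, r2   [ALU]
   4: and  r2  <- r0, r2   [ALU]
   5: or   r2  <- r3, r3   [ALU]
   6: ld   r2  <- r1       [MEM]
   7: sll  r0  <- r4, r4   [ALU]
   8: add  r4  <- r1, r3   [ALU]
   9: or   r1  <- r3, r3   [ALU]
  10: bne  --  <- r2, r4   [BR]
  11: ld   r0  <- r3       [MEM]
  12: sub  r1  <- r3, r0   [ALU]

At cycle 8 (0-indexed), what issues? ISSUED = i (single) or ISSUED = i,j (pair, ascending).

t=0 i0:and ; WAW r1
t=1 i1:mulh ; RAW r1
t=2 i2/i3:st add ; pair
t=3 i4:and ; WAW r2
t=4 i5:or ; WAW r2
t=5 i6/i7:ld sll ; pair
t=6 i8/i9:add or ; pair
t=7 i10:bne ; no-port BR/MEM
t=8 i11:ld ; RAW r0
t=9 i12:sub ; tail

ISSUED = 11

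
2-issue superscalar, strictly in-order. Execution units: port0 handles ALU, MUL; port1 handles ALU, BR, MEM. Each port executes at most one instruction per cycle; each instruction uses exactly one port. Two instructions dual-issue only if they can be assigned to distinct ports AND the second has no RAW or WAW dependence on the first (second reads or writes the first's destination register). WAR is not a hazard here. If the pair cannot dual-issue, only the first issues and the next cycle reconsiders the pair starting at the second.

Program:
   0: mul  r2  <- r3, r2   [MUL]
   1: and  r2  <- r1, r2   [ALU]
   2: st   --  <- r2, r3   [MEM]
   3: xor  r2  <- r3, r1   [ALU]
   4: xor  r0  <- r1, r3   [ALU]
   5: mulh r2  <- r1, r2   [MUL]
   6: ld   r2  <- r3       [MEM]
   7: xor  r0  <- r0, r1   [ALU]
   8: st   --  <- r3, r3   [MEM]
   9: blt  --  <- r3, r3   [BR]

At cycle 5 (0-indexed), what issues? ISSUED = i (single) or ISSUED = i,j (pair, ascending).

0. mul @i0  | RAW+WAW r2
1. and @i1  | RAW r2
2. st+xor @i2&i3  | dual
3. xor+mulh @i4&i5  | dual
4. ld+xor @i6&i7  | dual
5. st @i8  | no-port MEM/BR
6. blt @i9  | tail

ISSUED = 8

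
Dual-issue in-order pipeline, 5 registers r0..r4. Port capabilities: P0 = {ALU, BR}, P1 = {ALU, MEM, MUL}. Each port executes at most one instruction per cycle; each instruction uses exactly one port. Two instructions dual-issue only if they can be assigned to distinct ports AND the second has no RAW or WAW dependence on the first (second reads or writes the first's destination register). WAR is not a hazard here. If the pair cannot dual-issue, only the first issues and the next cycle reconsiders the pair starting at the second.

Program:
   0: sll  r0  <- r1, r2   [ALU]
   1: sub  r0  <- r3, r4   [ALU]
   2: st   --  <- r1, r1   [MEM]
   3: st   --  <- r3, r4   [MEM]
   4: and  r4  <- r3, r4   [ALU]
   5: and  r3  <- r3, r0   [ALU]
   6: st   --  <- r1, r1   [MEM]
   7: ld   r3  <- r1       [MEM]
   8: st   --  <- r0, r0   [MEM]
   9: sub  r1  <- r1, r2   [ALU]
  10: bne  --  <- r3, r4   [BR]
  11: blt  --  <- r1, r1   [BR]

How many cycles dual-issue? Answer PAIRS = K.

PAIRS = 4

c0: i0 sll.ALU  WAW r0
c1: i1,i2 sub.ALU st.MEM  pair
c2: i3,i4 st.MEM and.ALU  pair
c3: i5,i6 and.ALU st.MEM  pair
c4: i7 ld.MEM  no-port MEM/MEM
c5: i8,i9 st.MEM sub.ALU  pair
c6: i10 bne.BR  no-port BR/BR
c7: i11 blt.BR  tail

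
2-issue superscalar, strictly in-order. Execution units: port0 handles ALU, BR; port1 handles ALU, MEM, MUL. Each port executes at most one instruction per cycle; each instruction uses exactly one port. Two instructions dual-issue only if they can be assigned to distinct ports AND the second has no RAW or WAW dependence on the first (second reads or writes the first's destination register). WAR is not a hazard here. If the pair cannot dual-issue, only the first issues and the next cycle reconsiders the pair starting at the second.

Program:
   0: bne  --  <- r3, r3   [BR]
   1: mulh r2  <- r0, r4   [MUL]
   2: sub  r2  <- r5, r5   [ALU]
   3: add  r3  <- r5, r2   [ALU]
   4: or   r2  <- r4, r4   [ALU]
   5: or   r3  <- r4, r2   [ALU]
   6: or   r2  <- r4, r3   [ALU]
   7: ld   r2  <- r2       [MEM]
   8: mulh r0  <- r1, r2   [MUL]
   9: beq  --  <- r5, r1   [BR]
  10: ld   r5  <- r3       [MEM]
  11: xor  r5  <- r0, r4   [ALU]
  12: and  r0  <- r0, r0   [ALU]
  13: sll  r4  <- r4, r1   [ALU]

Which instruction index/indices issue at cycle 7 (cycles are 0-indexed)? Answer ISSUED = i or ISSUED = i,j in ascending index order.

[0] i0+i1  bne;mulh  -- pair
[1] i2  sub  -- RAW r2
[2] i3+i4  add;or  -- pair
[3] i5  or  -- RAW r3
[4] i6  or  -- RAW+WAW r2
[5] i7  ld  -- no-port MEM/MUL
[6] i8+i9  mulh;beq  -- pair
[7] i10  ld  -- WAW r5
[8] i11+i12  xor;and  -- pair
[9] i13  sll  -- tail

ISSUED = 10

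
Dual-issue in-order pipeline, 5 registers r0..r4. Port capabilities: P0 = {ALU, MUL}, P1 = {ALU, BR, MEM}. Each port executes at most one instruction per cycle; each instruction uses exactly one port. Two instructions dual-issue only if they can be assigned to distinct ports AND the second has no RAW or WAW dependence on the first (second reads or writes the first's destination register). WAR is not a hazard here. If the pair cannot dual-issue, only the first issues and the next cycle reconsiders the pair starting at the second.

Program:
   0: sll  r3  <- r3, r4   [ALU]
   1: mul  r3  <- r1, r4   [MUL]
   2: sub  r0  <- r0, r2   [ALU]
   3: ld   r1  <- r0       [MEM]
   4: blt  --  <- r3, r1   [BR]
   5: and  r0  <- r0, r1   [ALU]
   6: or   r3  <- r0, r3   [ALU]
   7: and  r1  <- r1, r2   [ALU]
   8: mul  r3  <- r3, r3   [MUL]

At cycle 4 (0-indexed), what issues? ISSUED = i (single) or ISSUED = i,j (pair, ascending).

ISSUED = 6,7

c0: i0 sll.ALU  WAW r3
c1: i1,i2 mul.MUL sub.ALU  pair
c2: i3 ld.MEM  no-port MEM/BR
c3: i4,i5 blt.BR and.ALU  pair
c4: i6,i7 or.ALU and.ALU  pair
c5: i8 mul.MUL  tail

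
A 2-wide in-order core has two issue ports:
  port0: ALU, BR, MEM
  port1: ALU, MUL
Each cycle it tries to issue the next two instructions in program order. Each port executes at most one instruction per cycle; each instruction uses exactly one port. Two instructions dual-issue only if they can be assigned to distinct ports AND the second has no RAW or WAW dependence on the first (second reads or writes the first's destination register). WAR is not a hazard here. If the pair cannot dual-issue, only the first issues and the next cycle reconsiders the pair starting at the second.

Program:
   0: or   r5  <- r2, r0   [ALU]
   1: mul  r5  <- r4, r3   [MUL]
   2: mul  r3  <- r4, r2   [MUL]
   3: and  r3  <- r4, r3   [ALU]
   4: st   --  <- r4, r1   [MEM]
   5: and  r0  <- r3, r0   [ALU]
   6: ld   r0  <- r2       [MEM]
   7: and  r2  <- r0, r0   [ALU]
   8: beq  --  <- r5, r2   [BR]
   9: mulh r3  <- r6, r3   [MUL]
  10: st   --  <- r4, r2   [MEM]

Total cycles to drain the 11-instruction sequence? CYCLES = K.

CYCLES = 9

t=0 i0:or.ALU ; WAW r5
t=1 i1:mul.MUL ; no-port MUL/MUL
t=2 i2:mul.MUL ; RAW+WAW r3
t=3 i3&i4:and.ALU;st.MEM ; 2-wide
t=4 i5:and.ALU ; WAW r0
t=5 i6:ld.MEM ; RAW r0
t=6 i7:and.ALU ; RAW r2
t=7 i8&i9:beq.BR;mulh.MUL ; 2-wide
t=8 i10:st.MEM ; tail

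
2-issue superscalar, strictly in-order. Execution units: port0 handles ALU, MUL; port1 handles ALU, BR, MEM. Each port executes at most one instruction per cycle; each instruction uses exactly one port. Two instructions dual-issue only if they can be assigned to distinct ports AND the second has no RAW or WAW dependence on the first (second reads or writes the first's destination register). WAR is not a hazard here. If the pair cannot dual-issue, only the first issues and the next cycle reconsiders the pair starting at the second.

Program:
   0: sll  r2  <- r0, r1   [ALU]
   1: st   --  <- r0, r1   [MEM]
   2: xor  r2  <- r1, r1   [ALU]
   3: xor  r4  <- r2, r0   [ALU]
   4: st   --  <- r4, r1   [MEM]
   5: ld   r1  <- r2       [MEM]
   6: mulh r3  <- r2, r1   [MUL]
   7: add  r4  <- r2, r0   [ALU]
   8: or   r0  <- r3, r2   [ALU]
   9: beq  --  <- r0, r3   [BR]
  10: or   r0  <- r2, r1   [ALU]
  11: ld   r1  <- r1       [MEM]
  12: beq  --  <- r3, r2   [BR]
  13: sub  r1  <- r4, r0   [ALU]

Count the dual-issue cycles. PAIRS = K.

c0: i0/i1 sll;st  pair
c1: i2 xor  RAW r2
c2: i3 xor  RAW r4
c3: i4 st  no-port MEM/MEM
c4: i5 ld  RAW r1
c5: i6/i7 mulh;add  pair
c6: i8 or  RAW r0
c7: i9/i10 beq;or  pair
c8: i11 ld  no-port MEM/BR
c9: i12/i13 beq;sub  pair

PAIRS = 4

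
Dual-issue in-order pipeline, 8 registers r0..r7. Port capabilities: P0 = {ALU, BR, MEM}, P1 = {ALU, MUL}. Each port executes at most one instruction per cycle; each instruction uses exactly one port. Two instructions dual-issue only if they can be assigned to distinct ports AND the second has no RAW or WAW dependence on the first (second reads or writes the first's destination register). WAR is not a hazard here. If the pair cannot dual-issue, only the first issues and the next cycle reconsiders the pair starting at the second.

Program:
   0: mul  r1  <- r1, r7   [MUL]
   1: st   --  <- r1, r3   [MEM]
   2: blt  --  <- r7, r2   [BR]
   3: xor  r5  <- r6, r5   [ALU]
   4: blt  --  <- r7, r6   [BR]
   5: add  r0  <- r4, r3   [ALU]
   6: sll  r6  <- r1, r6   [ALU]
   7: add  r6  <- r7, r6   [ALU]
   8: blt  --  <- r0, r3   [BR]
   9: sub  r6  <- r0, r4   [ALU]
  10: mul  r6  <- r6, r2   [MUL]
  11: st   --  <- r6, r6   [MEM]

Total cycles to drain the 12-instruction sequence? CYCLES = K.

[0] i0  mul.MUL  -- RAW r1
[1] i1  st.MEM  -- no-port MEM/BR
[2] i2&i3  blt.BR+xor.ALU  -- 2-wide
[3] i4&i5  blt.BR+add.ALU  -- 2-wide
[4] i6  sll.ALU  -- RAW+WAW r6
[5] i7&i8  add.ALU+blt.BR  -- 2-wide
[6] i9  sub.ALU  -- RAW+WAW r6
[7] i10  mul.MUL  -- RAW r6
[8] i11  st.MEM  -- tail

CYCLES = 9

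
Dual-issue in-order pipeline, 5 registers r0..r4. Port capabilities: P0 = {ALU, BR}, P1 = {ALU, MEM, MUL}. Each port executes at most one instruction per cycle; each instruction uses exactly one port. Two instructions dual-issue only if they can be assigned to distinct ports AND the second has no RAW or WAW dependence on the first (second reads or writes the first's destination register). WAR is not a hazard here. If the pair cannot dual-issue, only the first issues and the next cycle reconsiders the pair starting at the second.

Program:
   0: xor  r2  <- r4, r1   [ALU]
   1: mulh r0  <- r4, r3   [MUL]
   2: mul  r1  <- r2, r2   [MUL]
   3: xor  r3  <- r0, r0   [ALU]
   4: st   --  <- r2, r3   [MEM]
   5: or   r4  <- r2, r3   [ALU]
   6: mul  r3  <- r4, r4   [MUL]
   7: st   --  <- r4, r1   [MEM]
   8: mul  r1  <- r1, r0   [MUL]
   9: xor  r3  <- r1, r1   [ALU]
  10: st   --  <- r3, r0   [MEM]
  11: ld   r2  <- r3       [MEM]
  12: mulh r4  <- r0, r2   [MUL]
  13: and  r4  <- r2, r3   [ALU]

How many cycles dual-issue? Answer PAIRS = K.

  cy0 -> i0/i1 (xor mulh) 2-wide
  cy1 -> i2/i3 (mul xor) 2-wide
  cy2 -> i4/i5 (st or) 2-wide
  cy3 -> i6 (mul) no-port MUL/MEM
  cy4 -> i7 (st) no-port MEM/MUL
  cy5 -> i8 (mul) RAW r1
  cy6 -> i9 (xor) RAW r3
  cy7 -> i10 (st) no-port MEM/MEM
  cy8 -> i11 (ld) no-port MEM/MUL
  cy9 -> i12 (mulh) WAW r4
  cy10 -> i13 (and) tail

PAIRS = 3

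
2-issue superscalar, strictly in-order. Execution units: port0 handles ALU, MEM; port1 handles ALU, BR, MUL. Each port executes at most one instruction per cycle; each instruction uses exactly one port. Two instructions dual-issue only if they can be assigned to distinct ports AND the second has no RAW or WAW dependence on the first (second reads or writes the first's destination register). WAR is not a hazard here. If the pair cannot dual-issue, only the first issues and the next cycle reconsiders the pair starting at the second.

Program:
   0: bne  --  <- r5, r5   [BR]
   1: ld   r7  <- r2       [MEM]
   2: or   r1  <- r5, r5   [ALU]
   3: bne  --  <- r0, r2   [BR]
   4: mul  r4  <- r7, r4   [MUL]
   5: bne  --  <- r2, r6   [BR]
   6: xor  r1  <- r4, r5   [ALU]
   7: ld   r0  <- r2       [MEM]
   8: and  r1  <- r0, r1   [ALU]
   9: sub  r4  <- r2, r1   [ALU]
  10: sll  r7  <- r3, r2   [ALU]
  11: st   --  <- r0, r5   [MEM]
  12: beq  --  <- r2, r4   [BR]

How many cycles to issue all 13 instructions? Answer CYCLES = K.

#0 head=0: bne+ld i0/i1 pair
#1 head=2: or+bne i2/i3 pair
#2 head=4: mul i4 no-port MUL/BR
#3 head=5: bne+xor i5/i6 pair
#4 head=7: ld i7 RAW r0
#5 head=8: and i8 RAW r1
#6 head=9: sub+sll i9/i10 pair
#7 head=11: st+beq i11/i12 pair

CYCLES = 8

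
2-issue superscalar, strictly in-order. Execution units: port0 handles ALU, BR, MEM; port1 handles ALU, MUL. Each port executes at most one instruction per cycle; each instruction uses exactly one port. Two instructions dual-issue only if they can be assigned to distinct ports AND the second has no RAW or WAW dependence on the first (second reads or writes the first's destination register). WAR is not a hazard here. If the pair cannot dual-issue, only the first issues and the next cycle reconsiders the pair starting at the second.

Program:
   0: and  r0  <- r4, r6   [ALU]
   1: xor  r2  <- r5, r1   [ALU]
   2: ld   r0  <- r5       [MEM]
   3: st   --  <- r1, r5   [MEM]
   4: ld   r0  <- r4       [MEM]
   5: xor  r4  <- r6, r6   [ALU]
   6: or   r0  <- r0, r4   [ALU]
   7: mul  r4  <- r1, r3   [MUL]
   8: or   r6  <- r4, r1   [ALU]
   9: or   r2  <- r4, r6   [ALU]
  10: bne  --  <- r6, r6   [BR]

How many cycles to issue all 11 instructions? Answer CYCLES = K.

CYCLES = 7

  cy0 -> i0/i1 (and.ALU;xor.ALU) dual
  cy1 -> i2 (ld.MEM) no-port MEM/MEM
  cy2 -> i3 (st.MEM) no-port MEM/MEM
  cy3 -> i4/i5 (ld.MEM;xor.ALU) dual
  cy4 -> i6/i7 (or.ALU;mul.MUL) dual
  cy5 -> i8 (or.ALU) RAW r6
  cy6 -> i9/i10 (or.ALU;bne.BR) dual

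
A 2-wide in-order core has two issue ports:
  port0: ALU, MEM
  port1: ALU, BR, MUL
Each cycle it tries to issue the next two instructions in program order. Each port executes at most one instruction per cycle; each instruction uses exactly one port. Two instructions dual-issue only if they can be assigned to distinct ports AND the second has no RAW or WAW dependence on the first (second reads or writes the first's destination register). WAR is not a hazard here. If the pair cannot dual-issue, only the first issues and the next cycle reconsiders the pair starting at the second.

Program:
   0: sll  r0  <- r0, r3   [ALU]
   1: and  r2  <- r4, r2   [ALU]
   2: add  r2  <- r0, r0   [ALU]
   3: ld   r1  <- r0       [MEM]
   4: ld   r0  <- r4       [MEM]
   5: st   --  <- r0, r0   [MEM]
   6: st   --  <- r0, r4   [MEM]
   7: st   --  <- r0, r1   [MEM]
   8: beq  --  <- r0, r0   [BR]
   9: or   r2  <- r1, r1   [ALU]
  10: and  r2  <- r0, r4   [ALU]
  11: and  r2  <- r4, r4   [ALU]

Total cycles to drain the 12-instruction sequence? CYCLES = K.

#0 head=0: sll/and i0+i1 2-wide
#1 head=2: add/ld i2+i3 2-wide
#2 head=4: ld i4 no-port MEM/MEM
#3 head=5: st i5 no-port MEM/MEM
#4 head=6: st i6 no-port MEM/MEM
#5 head=7: st/beq i7+i8 2-wide
#6 head=9: or i9 WAW r2
#7 head=10: and i10 WAW r2
#8 head=11: and i11 tail

CYCLES = 9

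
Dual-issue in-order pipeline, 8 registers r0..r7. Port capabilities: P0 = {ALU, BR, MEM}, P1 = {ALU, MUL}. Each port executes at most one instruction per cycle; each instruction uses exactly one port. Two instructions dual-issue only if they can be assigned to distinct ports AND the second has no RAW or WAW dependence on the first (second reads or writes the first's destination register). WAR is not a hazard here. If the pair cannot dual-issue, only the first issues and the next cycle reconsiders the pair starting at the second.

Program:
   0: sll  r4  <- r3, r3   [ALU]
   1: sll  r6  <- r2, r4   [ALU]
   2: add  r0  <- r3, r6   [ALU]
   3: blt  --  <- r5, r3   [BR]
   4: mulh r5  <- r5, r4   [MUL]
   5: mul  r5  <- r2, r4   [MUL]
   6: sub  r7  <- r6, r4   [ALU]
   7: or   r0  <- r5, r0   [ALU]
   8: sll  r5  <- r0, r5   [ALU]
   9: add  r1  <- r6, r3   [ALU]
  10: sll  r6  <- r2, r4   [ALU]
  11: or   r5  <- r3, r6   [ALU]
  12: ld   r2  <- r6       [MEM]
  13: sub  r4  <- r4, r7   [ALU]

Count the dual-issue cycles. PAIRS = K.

PAIRS = 4

0. sll.ALU @i0  | RAW r4
1. sll.ALU @i1  | RAW r6
2. add.ALU+blt.BR @i2,i3  | 2-wide
3. mulh.MUL @i4  | no-port MUL/MUL
4. mul.MUL+sub.ALU @i5,i6  | 2-wide
5. or.ALU @i7  | RAW r0
6. sll.ALU+add.ALU @i8,i9  | 2-wide
7. sll.ALU @i10  | RAW r6
8. or.ALU+ld.MEM @i11,i12  | 2-wide
9. sub.ALU @i13  | tail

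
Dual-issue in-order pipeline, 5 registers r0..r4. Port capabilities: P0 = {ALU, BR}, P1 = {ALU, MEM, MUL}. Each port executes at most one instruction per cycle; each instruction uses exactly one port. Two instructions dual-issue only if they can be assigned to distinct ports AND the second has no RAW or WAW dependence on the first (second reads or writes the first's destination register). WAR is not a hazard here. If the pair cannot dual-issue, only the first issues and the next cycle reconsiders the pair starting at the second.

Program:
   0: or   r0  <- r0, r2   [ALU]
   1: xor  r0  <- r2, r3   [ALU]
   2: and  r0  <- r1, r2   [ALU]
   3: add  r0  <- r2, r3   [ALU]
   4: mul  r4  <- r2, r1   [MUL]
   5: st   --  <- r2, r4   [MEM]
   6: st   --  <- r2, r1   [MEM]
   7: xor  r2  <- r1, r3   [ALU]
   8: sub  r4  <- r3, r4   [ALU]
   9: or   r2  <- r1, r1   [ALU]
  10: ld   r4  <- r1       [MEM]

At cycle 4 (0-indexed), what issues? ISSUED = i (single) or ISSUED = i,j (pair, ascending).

ISSUED = 5

[0] i0  or.ALU  -- WAW r0
[1] i1  xor.ALU  -- WAW r0
[2] i2  and.ALU  -- WAW r0
[3] i3,i4  add.ALU/mul.MUL  -- 2-wide
[4] i5  st.MEM  -- no-port MEM/MEM
[5] i6,i7  st.MEM/xor.ALU  -- 2-wide
[6] i8,i9  sub.ALU/or.ALU  -- 2-wide
[7] i10  ld.MEM  -- tail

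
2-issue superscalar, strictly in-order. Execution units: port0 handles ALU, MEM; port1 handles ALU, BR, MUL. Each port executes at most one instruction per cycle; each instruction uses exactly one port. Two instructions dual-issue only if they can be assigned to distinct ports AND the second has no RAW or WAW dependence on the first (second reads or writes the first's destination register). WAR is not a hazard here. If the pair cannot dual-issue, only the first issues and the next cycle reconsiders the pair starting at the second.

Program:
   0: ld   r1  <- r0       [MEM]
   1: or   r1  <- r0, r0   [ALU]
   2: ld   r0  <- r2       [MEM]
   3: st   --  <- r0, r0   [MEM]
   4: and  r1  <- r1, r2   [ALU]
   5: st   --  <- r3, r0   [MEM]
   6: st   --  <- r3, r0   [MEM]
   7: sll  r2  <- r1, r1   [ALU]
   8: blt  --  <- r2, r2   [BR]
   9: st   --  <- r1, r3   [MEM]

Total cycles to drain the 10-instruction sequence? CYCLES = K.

CYCLES = 6

#0 head=0: ld i0 WAW r1
#1 head=1: or;ld i1+i2 dual
#2 head=3: st;and i3+i4 dual
#3 head=5: st i5 no-port MEM/MEM
#4 head=6: st;sll i6+i7 dual
#5 head=8: blt;st i8+i9 dual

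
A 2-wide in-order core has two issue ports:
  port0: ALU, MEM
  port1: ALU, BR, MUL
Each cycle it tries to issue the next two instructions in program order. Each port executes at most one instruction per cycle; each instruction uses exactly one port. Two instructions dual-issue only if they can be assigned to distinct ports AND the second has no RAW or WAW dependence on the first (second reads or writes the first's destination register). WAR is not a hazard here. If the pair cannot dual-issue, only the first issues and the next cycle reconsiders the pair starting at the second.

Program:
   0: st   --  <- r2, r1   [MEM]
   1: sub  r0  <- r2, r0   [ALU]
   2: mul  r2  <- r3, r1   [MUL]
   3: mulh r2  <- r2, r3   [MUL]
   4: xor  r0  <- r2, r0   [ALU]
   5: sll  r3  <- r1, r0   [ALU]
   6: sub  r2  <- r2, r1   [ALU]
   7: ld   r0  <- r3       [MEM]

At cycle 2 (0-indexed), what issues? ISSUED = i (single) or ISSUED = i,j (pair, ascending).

c0: i0/i1 st.MEM/sub.ALU  2-wide
c1: i2 mul.MUL  no-port MUL/MUL
c2: i3 mulh.MUL  RAW r2
c3: i4 xor.ALU  RAW r0
c4: i5/i6 sll.ALU/sub.ALU  2-wide
c5: i7 ld.MEM  tail

ISSUED = 3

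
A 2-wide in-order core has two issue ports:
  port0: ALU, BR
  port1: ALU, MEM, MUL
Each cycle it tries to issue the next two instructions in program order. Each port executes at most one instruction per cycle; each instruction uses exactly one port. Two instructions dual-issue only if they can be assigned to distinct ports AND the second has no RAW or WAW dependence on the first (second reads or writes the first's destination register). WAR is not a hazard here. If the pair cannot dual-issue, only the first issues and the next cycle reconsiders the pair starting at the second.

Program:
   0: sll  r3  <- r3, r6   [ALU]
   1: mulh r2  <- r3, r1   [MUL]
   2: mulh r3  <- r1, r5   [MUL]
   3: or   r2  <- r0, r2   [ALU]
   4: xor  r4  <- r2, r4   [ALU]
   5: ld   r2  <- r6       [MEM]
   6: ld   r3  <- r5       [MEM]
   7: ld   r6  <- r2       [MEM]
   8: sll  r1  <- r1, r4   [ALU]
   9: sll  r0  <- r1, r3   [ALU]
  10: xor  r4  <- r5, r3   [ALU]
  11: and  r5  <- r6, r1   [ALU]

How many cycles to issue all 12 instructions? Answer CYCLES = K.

  cy0 -> i0 (sll) RAW r3
  cy1 -> i1 (mulh) no-port MUL/MUL
  cy2 -> i2,i3 (mulh;or) dual
  cy3 -> i4,i5 (xor;ld) dual
  cy4 -> i6 (ld) no-port MEM/MEM
  cy5 -> i7,i8 (ld;sll) dual
  cy6 -> i9,i10 (sll;xor) dual
  cy7 -> i11 (and) tail

CYCLES = 8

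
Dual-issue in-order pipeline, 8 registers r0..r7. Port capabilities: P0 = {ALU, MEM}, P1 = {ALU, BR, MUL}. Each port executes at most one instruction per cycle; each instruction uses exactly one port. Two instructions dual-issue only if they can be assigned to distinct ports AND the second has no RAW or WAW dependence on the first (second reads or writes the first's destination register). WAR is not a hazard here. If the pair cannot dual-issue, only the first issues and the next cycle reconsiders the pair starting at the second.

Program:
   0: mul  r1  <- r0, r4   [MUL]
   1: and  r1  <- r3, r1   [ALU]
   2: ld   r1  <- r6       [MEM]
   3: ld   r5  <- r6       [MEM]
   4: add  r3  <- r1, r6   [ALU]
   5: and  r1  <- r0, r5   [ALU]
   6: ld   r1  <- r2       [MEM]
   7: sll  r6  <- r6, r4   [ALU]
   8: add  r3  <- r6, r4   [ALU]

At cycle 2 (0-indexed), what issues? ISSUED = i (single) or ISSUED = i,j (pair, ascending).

  cy0 -> i0 (mul) RAW+WAW r1
  cy1 -> i1 (and) WAW r1
  cy2 -> i2 (ld) no-port MEM/MEM
  cy3 -> i3+i4 (ld;add) dual
  cy4 -> i5 (and) WAW r1
  cy5 -> i6+i7 (ld;sll) dual
  cy6 -> i8 (add) tail

ISSUED = 2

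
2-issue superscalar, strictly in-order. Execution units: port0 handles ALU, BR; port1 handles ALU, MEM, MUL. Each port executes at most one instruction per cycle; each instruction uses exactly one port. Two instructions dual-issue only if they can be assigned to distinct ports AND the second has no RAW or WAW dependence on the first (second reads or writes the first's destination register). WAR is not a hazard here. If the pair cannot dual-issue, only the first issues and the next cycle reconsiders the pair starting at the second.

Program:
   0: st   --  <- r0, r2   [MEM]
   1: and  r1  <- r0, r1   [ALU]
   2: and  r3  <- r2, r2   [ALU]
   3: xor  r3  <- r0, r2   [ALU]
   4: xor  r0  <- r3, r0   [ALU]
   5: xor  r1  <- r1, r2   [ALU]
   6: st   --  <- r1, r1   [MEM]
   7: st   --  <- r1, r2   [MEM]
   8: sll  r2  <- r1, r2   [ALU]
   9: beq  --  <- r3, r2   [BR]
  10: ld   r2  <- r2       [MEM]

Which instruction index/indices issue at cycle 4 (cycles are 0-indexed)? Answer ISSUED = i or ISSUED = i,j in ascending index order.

#0 head=0: st.MEM+and.ALU i0,i1 2-wide
#1 head=2: and.ALU i2 WAW r3
#2 head=3: xor.ALU i3 RAW r3
#3 head=4: xor.ALU+xor.ALU i4,i5 2-wide
#4 head=6: st.MEM i6 no-port MEM/MEM
#5 head=7: st.MEM+sll.ALU i7,i8 2-wide
#6 head=9: beq.BR+ld.MEM i9,i10 2-wide

ISSUED = 6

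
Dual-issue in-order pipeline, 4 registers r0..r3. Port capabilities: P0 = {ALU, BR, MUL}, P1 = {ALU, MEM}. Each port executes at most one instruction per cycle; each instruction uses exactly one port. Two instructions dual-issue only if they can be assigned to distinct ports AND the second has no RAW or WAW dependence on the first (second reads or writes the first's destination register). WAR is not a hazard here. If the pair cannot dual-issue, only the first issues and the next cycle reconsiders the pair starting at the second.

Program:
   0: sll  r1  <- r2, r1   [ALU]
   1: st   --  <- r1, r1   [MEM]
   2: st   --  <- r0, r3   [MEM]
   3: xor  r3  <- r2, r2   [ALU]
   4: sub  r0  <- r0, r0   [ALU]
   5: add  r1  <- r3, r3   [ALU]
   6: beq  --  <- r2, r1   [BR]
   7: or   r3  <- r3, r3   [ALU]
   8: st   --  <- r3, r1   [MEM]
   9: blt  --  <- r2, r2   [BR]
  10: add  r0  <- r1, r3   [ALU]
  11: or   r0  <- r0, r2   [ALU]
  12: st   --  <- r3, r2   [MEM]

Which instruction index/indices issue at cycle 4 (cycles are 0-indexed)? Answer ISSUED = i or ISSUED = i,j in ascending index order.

#0 head=0: sll i0 RAW r1
#1 head=1: st i1 no-port MEM/MEM
#2 head=2: st xor i2&i3 2-wide
#3 head=4: sub add i4&i5 2-wide
#4 head=6: beq or i6&i7 2-wide
#5 head=8: st blt i8&i9 2-wide
#6 head=10: add i10 RAW+WAW r0
#7 head=11: or st i11&i12 2-wide

ISSUED = 6,7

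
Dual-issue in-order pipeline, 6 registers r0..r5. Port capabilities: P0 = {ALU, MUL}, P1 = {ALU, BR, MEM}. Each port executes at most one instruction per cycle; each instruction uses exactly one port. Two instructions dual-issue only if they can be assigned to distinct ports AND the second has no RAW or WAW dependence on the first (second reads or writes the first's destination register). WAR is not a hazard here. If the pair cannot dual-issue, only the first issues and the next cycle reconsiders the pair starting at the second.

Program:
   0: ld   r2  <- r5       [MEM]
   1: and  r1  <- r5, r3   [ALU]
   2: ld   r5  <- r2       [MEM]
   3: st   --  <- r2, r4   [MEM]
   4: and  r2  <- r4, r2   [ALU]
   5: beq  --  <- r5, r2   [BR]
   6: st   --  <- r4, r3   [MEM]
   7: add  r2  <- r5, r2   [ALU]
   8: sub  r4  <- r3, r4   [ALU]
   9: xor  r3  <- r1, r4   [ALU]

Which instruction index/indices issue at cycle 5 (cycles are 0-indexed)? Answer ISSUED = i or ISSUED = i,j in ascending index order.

ISSUED = 8

t=0 i0,i1:ld/and ; 2-wide
t=1 i2:ld ; no-port MEM/MEM
t=2 i3,i4:st/and ; 2-wide
t=3 i5:beq ; no-port BR/MEM
t=4 i6,i7:st/add ; 2-wide
t=5 i8:sub ; RAW r4
t=6 i9:xor ; tail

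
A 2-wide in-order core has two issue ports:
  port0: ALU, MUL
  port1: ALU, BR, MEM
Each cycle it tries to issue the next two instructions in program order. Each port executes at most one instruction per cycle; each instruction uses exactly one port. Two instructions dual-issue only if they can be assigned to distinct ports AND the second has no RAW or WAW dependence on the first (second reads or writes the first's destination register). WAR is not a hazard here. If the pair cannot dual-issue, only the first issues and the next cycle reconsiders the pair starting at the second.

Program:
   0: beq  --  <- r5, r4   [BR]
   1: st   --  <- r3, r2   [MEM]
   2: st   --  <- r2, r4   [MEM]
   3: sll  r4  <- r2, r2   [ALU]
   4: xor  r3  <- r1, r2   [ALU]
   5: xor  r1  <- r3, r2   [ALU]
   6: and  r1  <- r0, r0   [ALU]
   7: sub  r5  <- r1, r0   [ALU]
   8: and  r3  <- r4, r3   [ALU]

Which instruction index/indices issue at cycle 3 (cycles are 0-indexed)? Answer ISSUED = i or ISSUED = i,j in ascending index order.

c0: i0 beq.BR  no-port BR/MEM
c1: i1 st.MEM  no-port MEM/MEM
c2: i2/i3 st.MEM/sll.ALU  2-wide
c3: i4 xor.ALU  RAW r3
c4: i5 xor.ALU  WAW r1
c5: i6 and.ALU  RAW r1
c6: i7/i8 sub.ALU/and.ALU  2-wide

ISSUED = 4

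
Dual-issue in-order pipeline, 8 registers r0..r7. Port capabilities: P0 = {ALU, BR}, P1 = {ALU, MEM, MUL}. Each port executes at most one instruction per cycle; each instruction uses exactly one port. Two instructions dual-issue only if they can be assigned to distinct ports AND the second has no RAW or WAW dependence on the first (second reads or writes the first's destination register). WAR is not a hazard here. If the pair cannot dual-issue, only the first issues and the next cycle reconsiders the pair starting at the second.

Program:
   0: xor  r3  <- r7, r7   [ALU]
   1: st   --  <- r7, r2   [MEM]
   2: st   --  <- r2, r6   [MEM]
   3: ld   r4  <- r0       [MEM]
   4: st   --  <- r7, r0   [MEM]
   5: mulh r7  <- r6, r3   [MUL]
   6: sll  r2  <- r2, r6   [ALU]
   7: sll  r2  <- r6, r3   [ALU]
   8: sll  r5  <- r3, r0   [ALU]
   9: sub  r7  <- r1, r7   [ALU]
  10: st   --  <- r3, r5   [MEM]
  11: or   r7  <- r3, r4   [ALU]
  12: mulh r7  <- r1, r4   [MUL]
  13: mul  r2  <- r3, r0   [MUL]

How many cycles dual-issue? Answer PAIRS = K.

[0] i0&i1  xor.ALU/st.MEM  -- pair
[1] i2  st.MEM  -- no-port MEM/MEM
[2] i3  ld.MEM  -- no-port MEM/MEM
[3] i4  st.MEM  -- no-port MEM/MUL
[4] i5&i6  mulh.MUL/sll.ALU  -- pair
[5] i7&i8  sll.ALU/sll.ALU  -- pair
[6] i9&i10  sub.ALU/st.MEM  -- pair
[7] i11  or.ALU  -- WAW r7
[8] i12  mulh.MUL  -- no-port MUL/MUL
[9] i13  mul.MUL  -- tail

PAIRS = 4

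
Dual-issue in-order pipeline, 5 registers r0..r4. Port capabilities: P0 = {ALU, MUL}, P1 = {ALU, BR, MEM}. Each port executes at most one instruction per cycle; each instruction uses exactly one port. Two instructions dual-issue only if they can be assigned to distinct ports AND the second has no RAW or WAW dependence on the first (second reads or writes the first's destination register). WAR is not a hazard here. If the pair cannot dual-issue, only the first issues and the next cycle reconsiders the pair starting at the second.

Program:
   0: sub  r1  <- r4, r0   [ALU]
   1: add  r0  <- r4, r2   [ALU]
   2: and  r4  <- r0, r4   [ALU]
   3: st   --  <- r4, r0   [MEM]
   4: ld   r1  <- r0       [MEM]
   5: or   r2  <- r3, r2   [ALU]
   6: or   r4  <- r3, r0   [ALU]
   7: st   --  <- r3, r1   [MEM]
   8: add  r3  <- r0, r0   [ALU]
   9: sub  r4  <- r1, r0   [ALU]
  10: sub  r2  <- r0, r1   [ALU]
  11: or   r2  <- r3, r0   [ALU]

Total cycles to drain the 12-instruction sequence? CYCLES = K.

#0 head=0: sub/add i0&i1 2-wide
#1 head=2: and i2 RAW r4
#2 head=3: st i3 no-port MEM/MEM
#3 head=4: ld/or i4&i5 2-wide
#4 head=6: or/st i6&i7 2-wide
#5 head=8: add/sub i8&i9 2-wide
#6 head=10: sub i10 WAW r2
#7 head=11: or i11 tail

CYCLES = 8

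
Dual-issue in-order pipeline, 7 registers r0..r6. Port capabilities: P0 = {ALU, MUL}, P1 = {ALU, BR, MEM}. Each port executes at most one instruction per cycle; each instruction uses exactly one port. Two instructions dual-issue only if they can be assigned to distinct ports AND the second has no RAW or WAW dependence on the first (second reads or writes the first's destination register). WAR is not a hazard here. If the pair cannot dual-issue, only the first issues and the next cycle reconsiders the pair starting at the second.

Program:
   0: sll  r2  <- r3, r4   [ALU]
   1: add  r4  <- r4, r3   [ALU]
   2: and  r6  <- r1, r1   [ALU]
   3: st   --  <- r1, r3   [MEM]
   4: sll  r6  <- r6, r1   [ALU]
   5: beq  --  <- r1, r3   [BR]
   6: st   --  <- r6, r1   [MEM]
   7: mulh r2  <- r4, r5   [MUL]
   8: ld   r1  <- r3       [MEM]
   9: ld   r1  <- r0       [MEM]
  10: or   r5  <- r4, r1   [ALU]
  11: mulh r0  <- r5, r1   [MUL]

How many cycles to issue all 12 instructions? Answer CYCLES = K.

t=0 i0/i1:sll.ALU+add.ALU ; pair
t=1 i2/i3:and.ALU+st.MEM ; pair
t=2 i4/i5:sll.ALU+beq.BR ; pair
t=3 i6/i7:st.MEM+mulh.MUL ; pair
t=4 i8:ld.MEM ; no-port MEM/MEM
t=5 i9:ld.MEM ; RAW r1
t=6 i10:or.ALU ; RAW r5
t=7 i11:mulh.MUL ; tail

CYCLES = 8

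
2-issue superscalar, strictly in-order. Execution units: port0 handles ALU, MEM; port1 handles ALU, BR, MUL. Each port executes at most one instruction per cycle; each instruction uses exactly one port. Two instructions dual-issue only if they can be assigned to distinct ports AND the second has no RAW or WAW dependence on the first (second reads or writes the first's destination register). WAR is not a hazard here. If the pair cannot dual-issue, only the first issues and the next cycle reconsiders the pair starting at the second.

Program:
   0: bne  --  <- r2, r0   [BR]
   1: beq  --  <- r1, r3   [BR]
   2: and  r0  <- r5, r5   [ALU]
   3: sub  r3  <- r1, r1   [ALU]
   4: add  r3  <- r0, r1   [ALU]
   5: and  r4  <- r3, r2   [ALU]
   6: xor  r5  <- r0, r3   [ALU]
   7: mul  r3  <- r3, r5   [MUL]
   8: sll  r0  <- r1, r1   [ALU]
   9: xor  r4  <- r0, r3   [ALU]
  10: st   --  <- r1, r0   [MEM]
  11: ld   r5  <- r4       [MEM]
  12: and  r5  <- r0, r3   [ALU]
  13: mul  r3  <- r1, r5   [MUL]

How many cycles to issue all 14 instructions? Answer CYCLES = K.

CYCLES = 10

0. bne.BR @i0  | no-port BR/BR
1. beq.BR;and.ALU @i1/i2  | 2-wide
2. sub.ALU @i3  | WAW r3
3. add.ALU @i4  | RAW r3
4. and.ALU;xor.ALU @i5/i6  | 2-wide
5. mul.MUL;sll.ALU @i7/i8  | 2-wide
6. xor.ALU;st.MEM @i9/i10  | 2-wide
7. ld.MEM @i11  | WAW r5
8. and.ALU @i12  | RAW r5
9. mul.MUL @i13  | tail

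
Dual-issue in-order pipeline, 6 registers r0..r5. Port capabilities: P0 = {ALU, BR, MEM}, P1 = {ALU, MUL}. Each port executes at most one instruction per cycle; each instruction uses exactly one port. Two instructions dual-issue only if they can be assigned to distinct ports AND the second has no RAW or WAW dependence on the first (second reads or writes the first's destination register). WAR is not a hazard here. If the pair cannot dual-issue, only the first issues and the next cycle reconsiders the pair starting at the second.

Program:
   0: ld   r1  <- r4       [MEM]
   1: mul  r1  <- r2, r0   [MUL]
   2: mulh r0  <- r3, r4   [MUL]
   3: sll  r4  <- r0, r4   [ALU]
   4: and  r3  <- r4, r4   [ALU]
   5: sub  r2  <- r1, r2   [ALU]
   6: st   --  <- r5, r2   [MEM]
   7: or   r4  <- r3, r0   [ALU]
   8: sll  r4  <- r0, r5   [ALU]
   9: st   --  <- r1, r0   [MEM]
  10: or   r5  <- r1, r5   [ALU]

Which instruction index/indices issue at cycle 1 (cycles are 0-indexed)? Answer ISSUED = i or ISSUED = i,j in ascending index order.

[0] i0  ld  -- WAW r1
[1] i1  mul  -- no-port MUL/MUL
[2] i2  mulh  -- RAW r0
[3] i3  sll  -- RAW r4
[4] i4+i5  and sub  -- pair
[5] i6+i7  st or  -- pair
[6] i8+i9  sll st  -- pair
[7] i10  or  -- tail

ISSUED = 1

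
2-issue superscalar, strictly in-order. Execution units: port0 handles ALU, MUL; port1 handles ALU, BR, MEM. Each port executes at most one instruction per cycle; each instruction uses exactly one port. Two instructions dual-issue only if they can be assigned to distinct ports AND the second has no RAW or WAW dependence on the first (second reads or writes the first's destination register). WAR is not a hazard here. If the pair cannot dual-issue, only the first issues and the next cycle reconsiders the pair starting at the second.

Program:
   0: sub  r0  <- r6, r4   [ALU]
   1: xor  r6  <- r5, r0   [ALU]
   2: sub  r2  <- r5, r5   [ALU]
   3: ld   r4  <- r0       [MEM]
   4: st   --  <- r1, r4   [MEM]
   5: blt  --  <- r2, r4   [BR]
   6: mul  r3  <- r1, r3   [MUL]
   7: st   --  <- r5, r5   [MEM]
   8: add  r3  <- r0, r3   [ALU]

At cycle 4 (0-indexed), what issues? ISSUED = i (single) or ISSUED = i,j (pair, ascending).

ISSUED = 5,6

[0] i0  sub.ALU  -- RAW r0
[1] i1&i2  xor.ALU;sub.ALU  -- pair
[2] i3  ld.MEM  -- no-port MEM/MEM
[3] i4  st.MEM  -- no-port MEM/BR
[4] i5&i6  blt.BR;mul.MUL  -- pair
[5] i7&i8  st.MEM;add.ALU  -- pair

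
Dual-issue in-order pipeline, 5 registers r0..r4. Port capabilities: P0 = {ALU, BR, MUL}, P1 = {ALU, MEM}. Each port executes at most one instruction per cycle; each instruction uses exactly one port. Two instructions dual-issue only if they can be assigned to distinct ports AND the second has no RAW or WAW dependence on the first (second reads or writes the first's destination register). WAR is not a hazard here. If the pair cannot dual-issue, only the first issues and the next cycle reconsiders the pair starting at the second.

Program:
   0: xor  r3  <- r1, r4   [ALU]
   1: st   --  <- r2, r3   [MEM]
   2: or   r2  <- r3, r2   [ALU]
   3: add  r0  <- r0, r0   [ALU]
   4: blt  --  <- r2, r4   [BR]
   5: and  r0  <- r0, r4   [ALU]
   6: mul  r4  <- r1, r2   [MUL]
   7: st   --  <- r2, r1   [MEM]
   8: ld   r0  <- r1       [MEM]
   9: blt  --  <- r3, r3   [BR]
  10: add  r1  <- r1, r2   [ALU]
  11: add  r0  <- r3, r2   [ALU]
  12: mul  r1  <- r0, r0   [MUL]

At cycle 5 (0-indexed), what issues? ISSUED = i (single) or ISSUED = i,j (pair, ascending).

ISSUED = 8,9

c0: i0 xor.ALU  RAW r3
c1: i1/i2 st.MEM or.ALU  2-wide
c2: i3/i4 add.ALU blt.BR  2-wide
c3: i5/i6 and.ALU mul.MUL  2-wide
c4: i7 st.MEM  no-port MEM/MEM
c5: i8/i9 ld.MEM blt.BR  2-wide
c6: i10/i11 add.ALU add.ALU  2-wide
c7: i12 mul.MUL  tail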